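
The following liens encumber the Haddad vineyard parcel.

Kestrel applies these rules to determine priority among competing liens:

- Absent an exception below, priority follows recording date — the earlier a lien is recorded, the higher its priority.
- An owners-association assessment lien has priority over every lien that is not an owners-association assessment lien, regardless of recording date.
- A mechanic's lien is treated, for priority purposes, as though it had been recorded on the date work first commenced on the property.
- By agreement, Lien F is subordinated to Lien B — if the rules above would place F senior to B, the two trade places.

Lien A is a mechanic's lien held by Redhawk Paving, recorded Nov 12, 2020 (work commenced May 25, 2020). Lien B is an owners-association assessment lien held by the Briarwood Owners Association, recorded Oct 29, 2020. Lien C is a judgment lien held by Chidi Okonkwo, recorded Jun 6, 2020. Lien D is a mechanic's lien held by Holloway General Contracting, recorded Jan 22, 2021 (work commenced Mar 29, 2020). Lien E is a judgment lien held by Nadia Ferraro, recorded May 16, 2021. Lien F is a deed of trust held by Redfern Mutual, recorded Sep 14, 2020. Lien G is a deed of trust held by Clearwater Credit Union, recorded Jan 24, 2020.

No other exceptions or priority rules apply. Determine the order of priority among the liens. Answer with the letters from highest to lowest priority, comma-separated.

First, effective dates: A is treated as recorded May 25, 2020, the work-commencement date; D relates back to Mar 29, 2020 (work commenced).
B is an owners-association assessment lien, so it outranks all other liens regardless of date.
Among the remaining liens, by effective date: G (Jan 24, 2020), D (Mar 29, 2020), A (May 25, 2020), C (Jun 6, 2020), F (Sep 14, 2020), E (May 16, 2021).
F is already junior to B, so the subordination agreement changes nothing.

B, G, D, A, C, F, E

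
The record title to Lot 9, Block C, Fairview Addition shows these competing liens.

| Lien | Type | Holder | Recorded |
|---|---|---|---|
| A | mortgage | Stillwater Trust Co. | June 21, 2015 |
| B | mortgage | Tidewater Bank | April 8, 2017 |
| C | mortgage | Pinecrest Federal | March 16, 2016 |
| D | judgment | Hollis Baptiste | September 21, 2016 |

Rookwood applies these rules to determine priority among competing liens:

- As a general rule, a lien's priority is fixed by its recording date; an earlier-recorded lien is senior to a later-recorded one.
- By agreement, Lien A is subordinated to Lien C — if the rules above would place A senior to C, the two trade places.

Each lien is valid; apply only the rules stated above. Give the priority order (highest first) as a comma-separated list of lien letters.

By effective date: A (June 21, 2015), C (March 16, 2016), D (September 21, 2016), B (April 8, 2017).
Because A would otherwise rank above C, the subordination swaps them.

C, A, D, B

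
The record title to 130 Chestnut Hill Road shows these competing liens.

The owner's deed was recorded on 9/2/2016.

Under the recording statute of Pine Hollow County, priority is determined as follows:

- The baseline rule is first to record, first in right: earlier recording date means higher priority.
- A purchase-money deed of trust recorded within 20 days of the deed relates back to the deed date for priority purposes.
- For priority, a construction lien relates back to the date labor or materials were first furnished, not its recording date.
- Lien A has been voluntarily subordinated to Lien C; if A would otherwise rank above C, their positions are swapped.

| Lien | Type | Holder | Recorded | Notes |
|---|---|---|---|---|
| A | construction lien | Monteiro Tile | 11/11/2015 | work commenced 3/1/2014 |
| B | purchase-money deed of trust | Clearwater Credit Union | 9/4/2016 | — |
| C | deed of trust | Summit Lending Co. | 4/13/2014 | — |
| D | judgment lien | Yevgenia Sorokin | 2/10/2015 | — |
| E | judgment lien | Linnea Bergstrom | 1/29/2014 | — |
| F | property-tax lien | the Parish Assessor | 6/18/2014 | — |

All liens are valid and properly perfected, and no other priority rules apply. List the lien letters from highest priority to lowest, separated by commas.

Effective dates: A's effective date is 3/1/2014, when work began; B was recorded within the 20-day window, so its effective date is the deed date 9/2/2016.
By effective date, earliest first: E (1/29/2014), A (3/1/2014), C (4/13/2014), F (6/18/2014), D (2/10/2015), B (9/2/2016).
A would otherwise be senior to C, so under the subordination agreement A and C exchange positions.

E, C, A, F, D, B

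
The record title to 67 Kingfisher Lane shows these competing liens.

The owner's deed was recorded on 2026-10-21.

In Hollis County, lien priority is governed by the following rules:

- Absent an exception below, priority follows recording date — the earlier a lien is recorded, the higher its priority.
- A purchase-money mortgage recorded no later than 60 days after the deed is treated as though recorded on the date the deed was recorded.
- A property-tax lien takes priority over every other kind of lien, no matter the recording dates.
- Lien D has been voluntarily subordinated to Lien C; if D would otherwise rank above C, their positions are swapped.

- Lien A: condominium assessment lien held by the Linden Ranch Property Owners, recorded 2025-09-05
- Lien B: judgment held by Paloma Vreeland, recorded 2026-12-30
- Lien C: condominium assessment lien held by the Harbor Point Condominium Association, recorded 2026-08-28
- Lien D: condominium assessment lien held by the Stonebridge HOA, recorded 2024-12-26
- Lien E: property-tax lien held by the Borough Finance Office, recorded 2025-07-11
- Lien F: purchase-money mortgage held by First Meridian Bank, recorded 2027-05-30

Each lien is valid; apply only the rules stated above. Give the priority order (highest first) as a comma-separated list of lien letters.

Adjusting effective dates: F was recorded 221 days after the deed — beyond 60 days — so no relation-back applies.
E, as a property-tax lien, has superpriority and ranks first.
Remaining liens by effective date: D (2024-12-26), A (2025-09-05), C (2026-08-28), B (2026-12-30), F (2027-05-30).
The subordination applies — D was senior to C — so D and C swap.

E, C, A, D, B, F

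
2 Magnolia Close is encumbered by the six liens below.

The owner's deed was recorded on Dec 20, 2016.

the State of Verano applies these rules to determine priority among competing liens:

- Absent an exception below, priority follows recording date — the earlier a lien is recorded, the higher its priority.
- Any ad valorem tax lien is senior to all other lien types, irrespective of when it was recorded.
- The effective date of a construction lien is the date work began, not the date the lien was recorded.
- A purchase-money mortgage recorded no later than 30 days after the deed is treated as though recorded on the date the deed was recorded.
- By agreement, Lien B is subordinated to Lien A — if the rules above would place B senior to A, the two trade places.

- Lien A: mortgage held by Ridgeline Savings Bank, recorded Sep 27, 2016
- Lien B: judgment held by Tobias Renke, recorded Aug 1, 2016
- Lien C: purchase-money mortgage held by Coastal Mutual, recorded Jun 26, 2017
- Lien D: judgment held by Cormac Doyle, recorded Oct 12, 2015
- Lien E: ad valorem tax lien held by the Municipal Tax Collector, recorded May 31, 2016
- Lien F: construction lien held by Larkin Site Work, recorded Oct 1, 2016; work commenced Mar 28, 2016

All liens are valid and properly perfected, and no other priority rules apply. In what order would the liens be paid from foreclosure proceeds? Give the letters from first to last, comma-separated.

First, effective dates: C missed the 30-day window (188 days after the deed), so its recording date stands; F is treated as recorded Mar 28, 2016, the work-commencement date.
As an ad valorem tax lien, E is senior to every other lien.
The other liens, earliest effective date first: D (Oct 12, 2015), F (Mar 28, 2016), B (Aug 1, 2016), A (Sep 27, 2016), C (Jun 26, 2017).
B would otherwise be senior to A, so under the subordination agreement B and A exchange positions.

E, D, F, A, B, C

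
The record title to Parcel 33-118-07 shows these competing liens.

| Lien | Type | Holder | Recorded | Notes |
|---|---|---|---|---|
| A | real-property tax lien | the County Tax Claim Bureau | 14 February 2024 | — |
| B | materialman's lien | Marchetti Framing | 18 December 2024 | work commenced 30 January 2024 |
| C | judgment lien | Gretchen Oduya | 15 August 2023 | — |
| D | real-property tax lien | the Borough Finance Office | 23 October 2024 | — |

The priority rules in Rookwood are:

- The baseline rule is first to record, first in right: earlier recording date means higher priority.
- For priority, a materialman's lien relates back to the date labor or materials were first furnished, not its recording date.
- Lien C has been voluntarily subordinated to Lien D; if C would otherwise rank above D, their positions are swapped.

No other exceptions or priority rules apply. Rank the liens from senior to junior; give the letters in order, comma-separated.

D, B, A, C

Effective dates: B is treated as recorded 30 January 2024, the work-commencement date.
By effective date, earliest first: C (15 August 2023), B (30 January 2024), A (14 February 2024), D (23 October 2024).
The subordination applies — C was senior to D — so C and D swap.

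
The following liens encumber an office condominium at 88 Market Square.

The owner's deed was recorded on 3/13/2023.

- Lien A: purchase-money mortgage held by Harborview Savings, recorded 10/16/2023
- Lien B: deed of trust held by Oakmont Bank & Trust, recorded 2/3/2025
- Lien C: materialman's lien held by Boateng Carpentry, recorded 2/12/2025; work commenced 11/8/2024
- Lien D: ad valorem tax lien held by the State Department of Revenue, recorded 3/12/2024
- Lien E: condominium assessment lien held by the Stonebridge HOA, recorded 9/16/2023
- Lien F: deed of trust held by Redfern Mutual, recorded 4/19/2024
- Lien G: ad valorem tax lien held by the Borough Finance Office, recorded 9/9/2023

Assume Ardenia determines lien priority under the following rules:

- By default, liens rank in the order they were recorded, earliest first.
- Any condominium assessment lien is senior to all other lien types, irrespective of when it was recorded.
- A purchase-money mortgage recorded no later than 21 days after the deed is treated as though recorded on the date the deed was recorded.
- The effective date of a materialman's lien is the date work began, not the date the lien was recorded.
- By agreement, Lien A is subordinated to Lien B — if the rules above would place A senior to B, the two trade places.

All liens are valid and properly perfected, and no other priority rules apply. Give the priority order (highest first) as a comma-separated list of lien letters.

E, G, B, D, F, C, A

First, effective dates: A was recorded 217 days after the deed, outside the 21-day window, so it keeps its recording date; C relates back to 11/8/2024 (work commenced).
E is a condominium assessment lien, so it outranks all other liens regardless of date.
The other liens, earliest effective date first: G (9/9/2023), A (10/16/2023), D (3/12/2024), F (4/19/2024), C (11/8/2024), B (2/3/2025).
A is senior to B before the subordination, so the two trade places.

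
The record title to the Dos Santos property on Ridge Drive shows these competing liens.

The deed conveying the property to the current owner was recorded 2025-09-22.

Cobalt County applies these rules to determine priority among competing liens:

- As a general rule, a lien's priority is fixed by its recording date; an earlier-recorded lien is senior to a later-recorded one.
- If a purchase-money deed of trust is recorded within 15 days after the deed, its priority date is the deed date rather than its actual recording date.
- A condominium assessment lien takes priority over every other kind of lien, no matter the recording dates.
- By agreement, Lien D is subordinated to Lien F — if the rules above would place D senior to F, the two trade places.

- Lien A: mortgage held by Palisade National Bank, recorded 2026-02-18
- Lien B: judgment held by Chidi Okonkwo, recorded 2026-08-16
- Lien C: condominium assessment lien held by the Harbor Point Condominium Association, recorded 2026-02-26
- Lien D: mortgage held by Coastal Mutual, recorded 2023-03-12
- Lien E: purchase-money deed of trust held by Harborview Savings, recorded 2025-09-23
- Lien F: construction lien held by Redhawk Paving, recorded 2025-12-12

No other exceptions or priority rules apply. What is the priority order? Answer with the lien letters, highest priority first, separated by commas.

Effective dates after the stated exceptions: E was recorded within the 15-day window, so its effective date is the deed date 2025-09-22.
C is a condominium assessment lien and takes priority over every other lien.
The other liens, earliest effective date first: D (2023-03-12), E (2025-09-22), F (2025-12-12), A (2026-02-18), B (2026-08-16).
D is senior to F before the subordination, so the two trade places.

C, F, E, D, A, B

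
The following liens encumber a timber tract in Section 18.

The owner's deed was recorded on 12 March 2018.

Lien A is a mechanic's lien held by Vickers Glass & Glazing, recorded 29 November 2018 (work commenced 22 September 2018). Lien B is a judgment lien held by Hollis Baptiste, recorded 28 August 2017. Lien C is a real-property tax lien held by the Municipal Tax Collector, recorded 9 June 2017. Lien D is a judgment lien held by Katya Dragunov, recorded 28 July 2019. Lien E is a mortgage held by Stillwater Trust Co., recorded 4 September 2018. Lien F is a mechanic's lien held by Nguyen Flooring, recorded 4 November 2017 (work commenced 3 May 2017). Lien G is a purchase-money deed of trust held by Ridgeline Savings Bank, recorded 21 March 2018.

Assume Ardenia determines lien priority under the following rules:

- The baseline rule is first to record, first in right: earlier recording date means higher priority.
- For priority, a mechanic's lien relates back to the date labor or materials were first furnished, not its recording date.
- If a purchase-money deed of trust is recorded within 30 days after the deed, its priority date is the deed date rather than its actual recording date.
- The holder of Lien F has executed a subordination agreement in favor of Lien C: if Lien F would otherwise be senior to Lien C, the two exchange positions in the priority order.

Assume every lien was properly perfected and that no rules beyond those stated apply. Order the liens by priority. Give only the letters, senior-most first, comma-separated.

Effective dates after the stated exceptions: A relates back to 22 September 2018 (work commenced); F is treated as recorded 3 May 2017, the work-commencement date; G's effective date is the deed date, 12 March 2018.
By effective date, earliest first: F (3 May 2017), C (9 June 2017), B (28 August 2017), G (12 March 2018), E (4 September 2018), A (22 September 2018), D (28 July 2019).
F would otherwise be senior to C, so under the subordination agreement F and C exchange positions.

C, F, B, G, E, A, D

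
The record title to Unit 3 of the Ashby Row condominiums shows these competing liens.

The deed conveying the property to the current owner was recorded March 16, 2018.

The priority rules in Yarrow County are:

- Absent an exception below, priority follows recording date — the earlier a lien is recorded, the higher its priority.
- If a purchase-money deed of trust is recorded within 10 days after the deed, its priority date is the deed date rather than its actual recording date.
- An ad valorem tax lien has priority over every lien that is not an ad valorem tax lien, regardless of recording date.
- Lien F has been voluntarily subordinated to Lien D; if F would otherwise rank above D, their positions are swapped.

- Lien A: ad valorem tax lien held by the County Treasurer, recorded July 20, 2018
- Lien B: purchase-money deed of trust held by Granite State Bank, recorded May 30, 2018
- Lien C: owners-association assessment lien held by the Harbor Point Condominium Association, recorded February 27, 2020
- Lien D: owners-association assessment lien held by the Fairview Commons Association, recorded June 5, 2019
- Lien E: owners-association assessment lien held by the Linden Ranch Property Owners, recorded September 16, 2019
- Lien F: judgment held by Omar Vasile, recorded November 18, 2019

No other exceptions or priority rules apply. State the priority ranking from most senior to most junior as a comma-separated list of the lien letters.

First, effective dates: B was recorded 75 days after the deed — beyond 10 days — so no relation-back applies.
A is an ad valorem tax lien, so it outranks all other liens regardless of date.
The other liens, earliest effective date first: B (May 30, 2018), D (June 5, 2019), E (September 16, 2019), F (November 18, 2019), C (February 27, 2020).
F is already junior to D, so the subordination agreement changes nothing.

A, B, D, E, F, C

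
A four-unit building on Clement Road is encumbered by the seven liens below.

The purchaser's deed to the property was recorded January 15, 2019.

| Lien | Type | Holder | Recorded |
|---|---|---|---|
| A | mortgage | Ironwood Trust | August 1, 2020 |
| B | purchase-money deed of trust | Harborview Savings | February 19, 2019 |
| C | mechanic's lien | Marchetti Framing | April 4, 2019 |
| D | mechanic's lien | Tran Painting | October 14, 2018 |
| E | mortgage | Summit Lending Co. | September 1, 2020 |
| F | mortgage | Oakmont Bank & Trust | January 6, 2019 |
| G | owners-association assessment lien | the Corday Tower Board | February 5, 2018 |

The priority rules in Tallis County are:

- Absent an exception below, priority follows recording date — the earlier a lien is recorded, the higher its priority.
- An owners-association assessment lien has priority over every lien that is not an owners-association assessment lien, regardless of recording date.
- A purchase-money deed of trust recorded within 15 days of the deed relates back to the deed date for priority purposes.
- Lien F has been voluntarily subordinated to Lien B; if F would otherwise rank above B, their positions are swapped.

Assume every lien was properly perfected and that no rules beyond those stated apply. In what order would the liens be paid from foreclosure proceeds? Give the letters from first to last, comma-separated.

G, D, B, F, C, A, E

Effective dates: B missed the 15-day window (35 days after the deed), so its recording date stands.
G is an owners-association assessment lien, so it outranks all other liens regardless of date.
Among the remaining liens, by effective date: D (October 14, 2018), F (January 6, 2019), B (February 19, 2019), C (April 4, 2019), A (August 1, 2020), E (September 1, 2020).
F would otherwise be senior to B, so under the subordination agreement F and B exchange positions.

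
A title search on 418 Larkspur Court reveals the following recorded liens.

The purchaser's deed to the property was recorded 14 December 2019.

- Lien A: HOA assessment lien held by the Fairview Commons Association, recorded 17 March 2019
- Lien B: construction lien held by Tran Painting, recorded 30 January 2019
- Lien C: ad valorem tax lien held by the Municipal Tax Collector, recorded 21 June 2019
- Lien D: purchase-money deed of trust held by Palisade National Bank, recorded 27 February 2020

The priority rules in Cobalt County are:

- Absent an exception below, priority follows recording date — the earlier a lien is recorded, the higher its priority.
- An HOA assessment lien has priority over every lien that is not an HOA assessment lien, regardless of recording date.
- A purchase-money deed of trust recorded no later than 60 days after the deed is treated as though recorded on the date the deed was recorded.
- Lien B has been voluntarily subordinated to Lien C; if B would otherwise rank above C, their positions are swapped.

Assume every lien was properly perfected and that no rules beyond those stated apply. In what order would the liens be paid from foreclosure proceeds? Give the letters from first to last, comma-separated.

A, C, B, D

First, effective dates: D missed the 60-day window (75 days after the deed), so its recording date stands.
A is an HOA assessment lien, so it outranks all other liens regardless of date.
Ordering the rest by effective date: B (30 January 2019), C (21 June 2019), D (27 February 2020).
The subordination applies — B was senior to C — so B and C swap.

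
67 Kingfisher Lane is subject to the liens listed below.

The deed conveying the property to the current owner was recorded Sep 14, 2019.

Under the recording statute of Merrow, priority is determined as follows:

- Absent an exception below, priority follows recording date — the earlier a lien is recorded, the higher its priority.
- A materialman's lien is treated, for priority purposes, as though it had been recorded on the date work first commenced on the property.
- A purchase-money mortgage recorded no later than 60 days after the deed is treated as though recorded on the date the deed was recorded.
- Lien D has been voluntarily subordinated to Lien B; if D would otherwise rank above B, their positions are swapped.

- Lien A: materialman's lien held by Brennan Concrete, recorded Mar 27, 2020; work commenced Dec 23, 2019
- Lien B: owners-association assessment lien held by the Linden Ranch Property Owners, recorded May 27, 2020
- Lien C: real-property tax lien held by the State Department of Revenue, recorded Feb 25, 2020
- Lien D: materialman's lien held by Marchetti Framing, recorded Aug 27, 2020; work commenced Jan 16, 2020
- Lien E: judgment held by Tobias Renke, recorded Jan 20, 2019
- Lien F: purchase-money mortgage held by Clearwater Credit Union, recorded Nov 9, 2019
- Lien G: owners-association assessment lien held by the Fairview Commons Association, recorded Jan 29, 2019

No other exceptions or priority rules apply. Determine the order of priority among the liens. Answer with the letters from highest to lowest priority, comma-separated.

E, G, F, A, B, C, D

First, effective dates: A is treated as recorded Dec 23, 2019, the work-commencement date; D relates back to Jan 16, 2020 (work commenced); F relates back to the deed date Sep 14, 2019.
Ordering by effective date: E (Jan 20, 2019), G (Jan 29, 2019), F (Sep 14, 2019), A (Dec 23, 2019), D (Jan 16, 2020), C (Feb 25, 2020), B (May 27, 2020).
D would otherwise be senior to B, so under the subordination agreement D and B exchange positions.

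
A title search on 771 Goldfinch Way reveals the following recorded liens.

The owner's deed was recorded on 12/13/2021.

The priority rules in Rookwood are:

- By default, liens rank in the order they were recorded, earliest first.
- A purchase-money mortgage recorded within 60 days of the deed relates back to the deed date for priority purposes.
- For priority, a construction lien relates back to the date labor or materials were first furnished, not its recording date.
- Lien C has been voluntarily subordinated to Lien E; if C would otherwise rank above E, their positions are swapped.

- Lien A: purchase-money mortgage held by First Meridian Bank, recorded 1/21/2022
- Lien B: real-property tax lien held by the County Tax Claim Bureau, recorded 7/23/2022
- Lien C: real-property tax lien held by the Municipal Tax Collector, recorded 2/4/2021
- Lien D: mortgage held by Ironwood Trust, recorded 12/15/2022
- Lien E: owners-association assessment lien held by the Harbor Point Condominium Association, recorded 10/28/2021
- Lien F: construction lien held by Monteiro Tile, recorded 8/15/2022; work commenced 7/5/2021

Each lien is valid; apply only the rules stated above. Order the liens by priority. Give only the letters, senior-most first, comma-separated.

Adjusting effective dates: A's effective date is the deed date, 12/13/2021; F's effective date is 7/5/2021, when work began.
Sorted by effective date: C (2/4/2021), F (7/5/2021), E (10/28/2021), A (12/13/2021), B (7/23/2022), D (12/15/2022).
The subordination applies — C was senior to E — so C and E swap.

E, F, C, A, B, D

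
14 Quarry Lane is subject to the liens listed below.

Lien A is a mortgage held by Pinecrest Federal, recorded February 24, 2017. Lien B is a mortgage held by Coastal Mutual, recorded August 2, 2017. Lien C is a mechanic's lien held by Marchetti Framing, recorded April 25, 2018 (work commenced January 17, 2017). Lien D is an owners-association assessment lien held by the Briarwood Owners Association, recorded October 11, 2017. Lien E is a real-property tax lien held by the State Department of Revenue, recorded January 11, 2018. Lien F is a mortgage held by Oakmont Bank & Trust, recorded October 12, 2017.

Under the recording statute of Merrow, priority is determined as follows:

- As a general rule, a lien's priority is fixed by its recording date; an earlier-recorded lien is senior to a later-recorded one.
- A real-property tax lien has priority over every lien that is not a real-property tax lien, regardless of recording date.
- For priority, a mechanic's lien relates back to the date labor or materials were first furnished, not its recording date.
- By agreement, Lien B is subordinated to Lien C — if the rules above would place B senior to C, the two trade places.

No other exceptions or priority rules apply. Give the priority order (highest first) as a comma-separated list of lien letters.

E, C, A, B, D, F

First, effective dates: C's effective date is January 17, 2017, when work began.
As a real-property tax lien, E is senior to every other lien.
Remaining liens by effective date: C (January 17, 2017), A (February 24, 2017), B (August 2, 2017), D (October 11, 2017), F (October 12, 2017).
B already ranks below C; the subordination has no effect.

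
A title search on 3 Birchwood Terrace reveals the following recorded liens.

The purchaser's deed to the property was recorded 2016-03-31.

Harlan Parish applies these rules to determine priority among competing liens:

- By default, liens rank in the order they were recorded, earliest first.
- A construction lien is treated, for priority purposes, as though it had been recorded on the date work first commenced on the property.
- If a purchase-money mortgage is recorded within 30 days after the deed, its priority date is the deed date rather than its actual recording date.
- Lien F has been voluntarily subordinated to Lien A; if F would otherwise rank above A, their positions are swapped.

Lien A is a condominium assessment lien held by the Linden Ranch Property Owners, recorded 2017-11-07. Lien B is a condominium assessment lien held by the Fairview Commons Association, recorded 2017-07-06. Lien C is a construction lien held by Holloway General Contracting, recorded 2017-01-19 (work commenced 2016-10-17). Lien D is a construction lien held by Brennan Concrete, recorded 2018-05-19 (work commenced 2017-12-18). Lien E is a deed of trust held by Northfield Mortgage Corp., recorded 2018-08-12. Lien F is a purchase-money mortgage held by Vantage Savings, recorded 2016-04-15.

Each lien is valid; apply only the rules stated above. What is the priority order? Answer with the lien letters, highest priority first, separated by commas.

Adjusting effective dates: C relates back to 2016-10-17 (work commenced); D's effective date is 2017-12-18, when work began; F relates back to the deed date 2016-03-31.
By effective date, earliest first: F (2016-03-31), C (2016-10-17), B (2017-07-06), A (2017-11-07), D (2017-12-18), E (2018-08-12).
Because F would otherwise rank above A, the subordination swaps them.

A, C, B, F, D, E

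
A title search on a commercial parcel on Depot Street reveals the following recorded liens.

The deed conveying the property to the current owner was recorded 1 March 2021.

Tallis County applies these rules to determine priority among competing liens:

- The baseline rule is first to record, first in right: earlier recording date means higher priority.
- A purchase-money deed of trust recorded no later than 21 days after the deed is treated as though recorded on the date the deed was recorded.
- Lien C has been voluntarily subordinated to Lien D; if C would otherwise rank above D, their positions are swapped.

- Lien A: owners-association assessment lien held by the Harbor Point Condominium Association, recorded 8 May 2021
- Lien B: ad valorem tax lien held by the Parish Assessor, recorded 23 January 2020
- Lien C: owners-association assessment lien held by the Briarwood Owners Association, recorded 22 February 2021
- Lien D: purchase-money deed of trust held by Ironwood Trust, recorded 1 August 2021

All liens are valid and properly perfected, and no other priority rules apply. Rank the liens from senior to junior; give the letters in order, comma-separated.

First, effective dates: D was recorded 153 days after the deed — beyond 21 days — so no relation-back applies.
By effective date: B (23 January 2020), C (22 February 2021), A (8 May 2021), D (1 August 2021).
The subordination applies — C was senior to D — so C and D swap.

B, D, A, C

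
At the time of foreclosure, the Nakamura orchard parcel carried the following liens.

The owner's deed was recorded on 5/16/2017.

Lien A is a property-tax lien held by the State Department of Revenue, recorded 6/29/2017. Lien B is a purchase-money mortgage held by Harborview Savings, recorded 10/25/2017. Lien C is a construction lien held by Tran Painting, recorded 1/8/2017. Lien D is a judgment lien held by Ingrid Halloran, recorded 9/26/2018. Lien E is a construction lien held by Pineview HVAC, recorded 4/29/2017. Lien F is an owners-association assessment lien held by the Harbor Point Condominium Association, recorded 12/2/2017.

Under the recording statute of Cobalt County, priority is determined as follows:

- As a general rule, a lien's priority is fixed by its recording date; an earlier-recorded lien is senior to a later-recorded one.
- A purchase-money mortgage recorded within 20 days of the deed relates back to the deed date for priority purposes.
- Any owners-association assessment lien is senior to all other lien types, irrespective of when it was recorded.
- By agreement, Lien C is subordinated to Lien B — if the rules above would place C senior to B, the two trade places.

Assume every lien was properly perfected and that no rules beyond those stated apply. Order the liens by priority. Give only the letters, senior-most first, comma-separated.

First, effective dates: B was recorded 162 days after the deed, outside the 20-day window, so it keeps its recording date.
F is an owners-association assessment lien, so it outranks all other liens regardless of date.
Among the remaining liens, by effective date: C (1/8/2017), E (4/29/2017), A (6/29/2017), B (10/25/2017), D (9/26/2018).
C is senior to B before the subordination, so the two trade places.

F, B, E, A, C, D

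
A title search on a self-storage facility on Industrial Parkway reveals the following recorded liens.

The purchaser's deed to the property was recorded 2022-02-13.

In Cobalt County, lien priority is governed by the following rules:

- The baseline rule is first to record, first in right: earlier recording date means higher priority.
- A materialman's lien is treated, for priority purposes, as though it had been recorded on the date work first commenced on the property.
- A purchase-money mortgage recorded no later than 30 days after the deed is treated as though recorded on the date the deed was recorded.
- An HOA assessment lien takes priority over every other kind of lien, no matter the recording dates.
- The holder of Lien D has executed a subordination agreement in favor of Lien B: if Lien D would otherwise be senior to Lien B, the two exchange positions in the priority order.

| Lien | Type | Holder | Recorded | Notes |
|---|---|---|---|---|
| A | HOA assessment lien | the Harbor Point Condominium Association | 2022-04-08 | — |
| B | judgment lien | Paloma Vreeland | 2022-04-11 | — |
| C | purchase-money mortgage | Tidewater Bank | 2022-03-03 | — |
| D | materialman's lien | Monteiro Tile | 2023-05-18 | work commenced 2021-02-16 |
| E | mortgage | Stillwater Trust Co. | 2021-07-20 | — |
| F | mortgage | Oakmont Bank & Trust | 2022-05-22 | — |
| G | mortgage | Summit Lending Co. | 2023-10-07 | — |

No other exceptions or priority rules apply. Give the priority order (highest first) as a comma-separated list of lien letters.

Effective dates after the stated exceptions: C's effective date is the deed date, 2022-02-13; D is treated as recorded 2021-02-16, the work-commencement date.
As an HOA assessment lien, A is senior to every other lien.
Remaining liens by effective date: D (2021-02-16), E (2021-07-20), C (2022-02-13), B (2022-04-11), F (2022-05-22), G (2023-10-07).
The subordination applies — D was senior to B — so D and B swap.

A, B, E, C, D, F, G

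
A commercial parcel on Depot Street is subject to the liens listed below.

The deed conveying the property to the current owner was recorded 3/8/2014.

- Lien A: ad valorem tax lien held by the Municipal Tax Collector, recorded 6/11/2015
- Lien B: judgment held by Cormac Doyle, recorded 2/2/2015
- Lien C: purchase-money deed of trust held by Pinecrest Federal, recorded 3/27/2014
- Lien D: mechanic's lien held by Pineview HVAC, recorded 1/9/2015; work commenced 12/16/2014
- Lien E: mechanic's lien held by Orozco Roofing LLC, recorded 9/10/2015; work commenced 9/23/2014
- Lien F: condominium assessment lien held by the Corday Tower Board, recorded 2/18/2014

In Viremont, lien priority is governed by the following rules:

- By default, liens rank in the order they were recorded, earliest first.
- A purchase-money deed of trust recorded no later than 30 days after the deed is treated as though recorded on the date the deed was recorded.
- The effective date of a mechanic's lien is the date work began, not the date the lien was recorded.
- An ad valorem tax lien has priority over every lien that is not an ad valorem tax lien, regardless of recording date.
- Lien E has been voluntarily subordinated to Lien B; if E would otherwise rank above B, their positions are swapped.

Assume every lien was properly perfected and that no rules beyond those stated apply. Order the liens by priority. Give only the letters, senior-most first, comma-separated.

A, F, C, B, D, E

Effective dates: C relates back to the deed date 3/8/2014; D is treated as recorded 12/16/2014, the work-commencement date; E's effective date is 9/23/2014, when work began.
As an ad valorem tax lien, A is senior to every other lien.
Remaining liens by effective date: F (2/18/2014), C (3/8/2014), E (9/23/2014), D (12/16/2014), B (2/2/2015).
The subordination applies — E was senior to B — so E and B swap.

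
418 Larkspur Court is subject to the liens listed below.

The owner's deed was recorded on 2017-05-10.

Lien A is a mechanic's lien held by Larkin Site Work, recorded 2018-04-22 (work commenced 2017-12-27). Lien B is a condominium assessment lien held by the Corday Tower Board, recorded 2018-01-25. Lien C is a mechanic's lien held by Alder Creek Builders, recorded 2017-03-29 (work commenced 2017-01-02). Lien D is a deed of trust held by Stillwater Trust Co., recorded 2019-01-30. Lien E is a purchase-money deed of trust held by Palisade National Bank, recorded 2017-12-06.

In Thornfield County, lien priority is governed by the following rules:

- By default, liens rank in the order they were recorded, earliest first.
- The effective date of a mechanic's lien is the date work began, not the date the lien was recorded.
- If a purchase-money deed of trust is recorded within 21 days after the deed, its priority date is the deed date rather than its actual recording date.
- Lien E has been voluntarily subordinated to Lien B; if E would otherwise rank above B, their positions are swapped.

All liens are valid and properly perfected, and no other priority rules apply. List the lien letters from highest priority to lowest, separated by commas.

C, B, A, E, D

Effective dates: A relates back to 2017-12-27 (work commenced); C's effective date is 2017-01-02, when work began; E missed the 21-day window (210 days after the deed), so its recording date stands.
By effective date: C (2017-01-02), E (2017-12-06), A (2017-12-27), B (2018-01-25), D (2019-01-30).
E would otherwise be senior to B, so under the subordination agreement E and B exchange positions.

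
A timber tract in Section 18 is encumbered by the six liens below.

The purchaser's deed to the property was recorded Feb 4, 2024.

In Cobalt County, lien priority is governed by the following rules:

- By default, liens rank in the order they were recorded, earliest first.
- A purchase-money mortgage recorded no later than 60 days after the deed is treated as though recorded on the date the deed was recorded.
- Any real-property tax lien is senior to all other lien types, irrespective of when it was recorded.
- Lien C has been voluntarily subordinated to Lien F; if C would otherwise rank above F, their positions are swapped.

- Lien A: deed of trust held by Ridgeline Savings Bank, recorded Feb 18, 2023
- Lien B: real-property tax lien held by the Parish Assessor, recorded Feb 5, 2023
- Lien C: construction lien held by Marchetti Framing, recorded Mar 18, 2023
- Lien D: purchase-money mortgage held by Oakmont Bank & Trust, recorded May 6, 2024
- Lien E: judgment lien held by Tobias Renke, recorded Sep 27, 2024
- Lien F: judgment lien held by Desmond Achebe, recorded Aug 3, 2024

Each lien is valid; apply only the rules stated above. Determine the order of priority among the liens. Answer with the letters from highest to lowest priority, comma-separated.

Effective dates: D was recorded 92 days after the deed — beyond 60 days — so no relation-back applies.
B is a real-property tax lien, so it outranks all other liens regardless of date.
Among the remaining liens, by effective date: A (Feb 18, 2023), C (Mar 18, 2023), D (May 6, 2024), F (Aug 3, 2024), E (Sep 27, 2024).
Because C would otherwise rank above F, the subordination swaps them.

B, A, F, D, C, E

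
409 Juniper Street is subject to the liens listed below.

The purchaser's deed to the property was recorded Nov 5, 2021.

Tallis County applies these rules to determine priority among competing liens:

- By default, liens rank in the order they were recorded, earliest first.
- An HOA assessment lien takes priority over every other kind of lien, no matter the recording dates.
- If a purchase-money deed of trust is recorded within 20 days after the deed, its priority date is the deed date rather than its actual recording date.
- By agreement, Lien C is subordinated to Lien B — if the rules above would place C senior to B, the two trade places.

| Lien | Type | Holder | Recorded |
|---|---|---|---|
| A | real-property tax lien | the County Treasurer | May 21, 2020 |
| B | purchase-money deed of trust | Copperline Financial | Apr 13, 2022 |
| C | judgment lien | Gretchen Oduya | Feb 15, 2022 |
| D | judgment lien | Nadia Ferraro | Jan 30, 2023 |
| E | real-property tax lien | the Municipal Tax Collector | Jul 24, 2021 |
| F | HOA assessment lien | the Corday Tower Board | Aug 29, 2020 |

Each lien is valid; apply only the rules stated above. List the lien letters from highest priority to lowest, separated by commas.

F, A, E, B, C, D

First, effective dates: B missed the 20-day window (159 days after the deed), so its recording date stands.
F is an HOA assessment lien and takes priority over every other lien.
Remaining liens by effective date: A (May 21, 2020), E (Jul 24, 2021), C (Feb 15, 2022), B (Apr 13, 2022), D (Jan 30, 2023).
C is senior to B before the subordination, so the two trade places.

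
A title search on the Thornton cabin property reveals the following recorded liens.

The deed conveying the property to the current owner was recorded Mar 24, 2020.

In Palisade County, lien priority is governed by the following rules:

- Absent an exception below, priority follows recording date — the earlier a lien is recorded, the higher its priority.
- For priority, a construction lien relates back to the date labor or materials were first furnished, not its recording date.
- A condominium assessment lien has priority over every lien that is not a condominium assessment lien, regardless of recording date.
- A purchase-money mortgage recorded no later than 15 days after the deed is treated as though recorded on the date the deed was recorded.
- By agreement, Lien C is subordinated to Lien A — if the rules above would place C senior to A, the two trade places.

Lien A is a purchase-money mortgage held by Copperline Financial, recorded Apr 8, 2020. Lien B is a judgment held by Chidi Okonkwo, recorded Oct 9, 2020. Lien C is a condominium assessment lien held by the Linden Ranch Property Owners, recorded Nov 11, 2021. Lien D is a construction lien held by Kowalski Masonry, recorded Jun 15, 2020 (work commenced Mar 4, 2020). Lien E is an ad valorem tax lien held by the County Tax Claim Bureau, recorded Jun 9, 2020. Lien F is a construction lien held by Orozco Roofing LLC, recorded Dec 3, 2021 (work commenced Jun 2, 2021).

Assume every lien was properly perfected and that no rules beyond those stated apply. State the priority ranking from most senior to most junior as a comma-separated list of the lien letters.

Effective dates after the stated exceptions: A was recorded within the 15-day window, so its effective date is the deed date Mar 24, 2020; D's effective date is Mar 4, 2020, when work began; F's effective date is Jun 2, 2021, when work began.
C is a condominium assessment lien and takes priority over every other lien.
Ordering the rest by effective date: D (Mar 4, 2020), A (Mar 24, 2020), E (Jun 9, 2020), B (Oct 9, 2020), F (Jun 2, 2021).
Because C would otherwise rank above A, the subordination swaps them.

A, D, C, E, B, F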